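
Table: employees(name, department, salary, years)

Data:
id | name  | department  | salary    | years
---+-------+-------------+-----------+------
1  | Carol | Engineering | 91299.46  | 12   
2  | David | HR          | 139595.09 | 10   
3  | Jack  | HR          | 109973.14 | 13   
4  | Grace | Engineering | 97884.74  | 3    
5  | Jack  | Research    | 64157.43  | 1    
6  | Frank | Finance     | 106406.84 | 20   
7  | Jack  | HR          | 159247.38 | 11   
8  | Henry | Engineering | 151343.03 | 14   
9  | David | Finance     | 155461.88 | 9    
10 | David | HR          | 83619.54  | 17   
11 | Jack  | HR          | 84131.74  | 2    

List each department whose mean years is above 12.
SELECT department, AVG(years)
FROM employees
GROUP BY department
HAVING AVG(years) > 12

Result:
  Finance: avg=14.50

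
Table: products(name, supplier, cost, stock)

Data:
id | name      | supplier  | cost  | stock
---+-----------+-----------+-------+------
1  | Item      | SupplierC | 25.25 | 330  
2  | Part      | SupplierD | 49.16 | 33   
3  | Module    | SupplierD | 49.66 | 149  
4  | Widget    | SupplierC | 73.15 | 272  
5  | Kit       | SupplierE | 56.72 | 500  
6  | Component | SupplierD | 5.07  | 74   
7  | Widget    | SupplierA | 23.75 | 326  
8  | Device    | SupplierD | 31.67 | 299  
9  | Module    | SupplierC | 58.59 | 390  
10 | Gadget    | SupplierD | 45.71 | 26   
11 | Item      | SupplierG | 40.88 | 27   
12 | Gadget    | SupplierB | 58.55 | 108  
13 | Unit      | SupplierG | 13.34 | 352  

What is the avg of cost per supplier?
SELECT supplier, AVG(cost) as result
FROM products
GROUP BY supplier

Result:
  SupplierA: 23.75
  SupplierB: 58.55
  SupplierC: 52.33
  SupplierD: 36.25
  SupplierE: 56.72
  SupplierG: 27.11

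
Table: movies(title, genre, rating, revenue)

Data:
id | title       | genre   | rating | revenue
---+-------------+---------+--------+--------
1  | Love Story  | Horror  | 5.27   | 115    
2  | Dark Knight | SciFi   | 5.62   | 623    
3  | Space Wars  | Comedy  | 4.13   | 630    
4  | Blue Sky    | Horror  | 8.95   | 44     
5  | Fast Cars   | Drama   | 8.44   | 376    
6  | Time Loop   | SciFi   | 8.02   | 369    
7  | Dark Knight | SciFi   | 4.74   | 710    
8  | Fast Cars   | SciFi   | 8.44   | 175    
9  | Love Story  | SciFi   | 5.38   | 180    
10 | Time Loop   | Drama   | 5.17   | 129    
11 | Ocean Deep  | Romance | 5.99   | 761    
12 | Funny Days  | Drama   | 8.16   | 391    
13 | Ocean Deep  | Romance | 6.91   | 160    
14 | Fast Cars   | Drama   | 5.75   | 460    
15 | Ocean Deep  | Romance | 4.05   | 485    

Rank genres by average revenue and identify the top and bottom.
SELECT genre, AVG(revenue)
FROM movies
GROUP BY genre
ORDER BY AVG(revenue)

All groups:
  Horror: 79.50
  Drama: 339.00
  SciFi: 411.40
  Romance: 468.67
  Comedy: 630.00

Highest: Comedy (630.00)
Lowest: Horror (79.50)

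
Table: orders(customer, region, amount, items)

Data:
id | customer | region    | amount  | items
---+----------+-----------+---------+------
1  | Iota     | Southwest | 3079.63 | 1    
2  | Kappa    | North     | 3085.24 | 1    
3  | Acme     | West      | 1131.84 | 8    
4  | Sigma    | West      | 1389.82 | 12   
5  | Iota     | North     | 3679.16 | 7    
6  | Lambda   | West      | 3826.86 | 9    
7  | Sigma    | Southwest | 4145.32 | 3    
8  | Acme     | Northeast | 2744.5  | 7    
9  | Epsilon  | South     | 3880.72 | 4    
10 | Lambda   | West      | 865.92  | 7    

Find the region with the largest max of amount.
SELECT region, MAX(amount) as val
FROM orders
GROUP BY region
ORDER BY val DESC
LIMIT 1

Result: Southwest with max(amount) = 4145.32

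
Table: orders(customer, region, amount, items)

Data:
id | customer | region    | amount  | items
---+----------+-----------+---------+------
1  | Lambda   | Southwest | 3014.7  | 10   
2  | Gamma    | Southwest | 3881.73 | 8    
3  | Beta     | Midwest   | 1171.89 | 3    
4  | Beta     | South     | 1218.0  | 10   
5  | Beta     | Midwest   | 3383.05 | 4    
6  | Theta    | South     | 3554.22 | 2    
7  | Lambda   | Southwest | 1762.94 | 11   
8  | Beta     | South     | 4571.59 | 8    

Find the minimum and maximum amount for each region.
SELECT region, MIN(amount), MAX(amount)
FROM orders
GROUP BY region

Result:
  Midwest: min=1171.89, max=3383.05
  South: min=1218.00, max=4571.59
  Southwest: min=1762.94, max=3881.73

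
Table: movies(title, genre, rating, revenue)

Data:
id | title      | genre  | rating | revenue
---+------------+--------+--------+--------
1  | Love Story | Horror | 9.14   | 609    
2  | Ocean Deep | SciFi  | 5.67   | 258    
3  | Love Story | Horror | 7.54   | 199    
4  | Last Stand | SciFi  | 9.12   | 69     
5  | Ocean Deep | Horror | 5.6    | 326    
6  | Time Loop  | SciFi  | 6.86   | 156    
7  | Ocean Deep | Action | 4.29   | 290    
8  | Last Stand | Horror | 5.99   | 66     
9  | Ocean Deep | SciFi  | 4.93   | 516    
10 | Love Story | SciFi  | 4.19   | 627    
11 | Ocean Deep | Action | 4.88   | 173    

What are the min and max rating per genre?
SELECT genre, MIN(rating), MAX(rating)
FROM movies
GROUP BY genre

Result:
  Action: min=4.29, max=4.88
  Horror: min=5.60, max=9.14
  SciFi: min=4.19, max=9.12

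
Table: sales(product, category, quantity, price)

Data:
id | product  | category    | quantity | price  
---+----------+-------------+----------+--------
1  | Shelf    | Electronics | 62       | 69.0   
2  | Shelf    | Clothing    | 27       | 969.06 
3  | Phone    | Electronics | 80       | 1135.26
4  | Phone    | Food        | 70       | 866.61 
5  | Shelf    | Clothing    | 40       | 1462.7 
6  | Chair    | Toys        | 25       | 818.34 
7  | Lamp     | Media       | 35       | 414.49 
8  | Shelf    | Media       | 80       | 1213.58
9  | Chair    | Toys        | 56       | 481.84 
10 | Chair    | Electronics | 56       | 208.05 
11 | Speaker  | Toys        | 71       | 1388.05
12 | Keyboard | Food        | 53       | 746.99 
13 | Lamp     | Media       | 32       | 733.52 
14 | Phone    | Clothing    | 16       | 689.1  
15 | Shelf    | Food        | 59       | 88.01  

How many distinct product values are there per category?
SELECT category, COUNT(DISTINCT product)
FROM sales
GROUP BY category

Result:
  Clothing: 2 distinct
  Electronics: 3 distinct
  Food: 3 distinct
  Media: 2 distinct
  Toys: 2 distinct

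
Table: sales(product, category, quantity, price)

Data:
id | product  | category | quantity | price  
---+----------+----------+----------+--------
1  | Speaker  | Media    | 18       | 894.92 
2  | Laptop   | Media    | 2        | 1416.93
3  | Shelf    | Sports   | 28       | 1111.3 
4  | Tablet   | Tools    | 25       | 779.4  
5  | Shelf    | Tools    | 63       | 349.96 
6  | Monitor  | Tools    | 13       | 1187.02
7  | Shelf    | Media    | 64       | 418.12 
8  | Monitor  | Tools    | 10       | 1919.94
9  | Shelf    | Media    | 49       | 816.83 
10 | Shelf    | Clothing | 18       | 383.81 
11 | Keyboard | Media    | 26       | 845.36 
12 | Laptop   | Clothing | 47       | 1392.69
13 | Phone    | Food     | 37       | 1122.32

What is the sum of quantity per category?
SELECT category, SUM(quantity) as result
FROM sales
GROUP BY category

Result:
  Clothing: 65
  Food: 37
  Media: 159
  Sports: 28
  Tools: 111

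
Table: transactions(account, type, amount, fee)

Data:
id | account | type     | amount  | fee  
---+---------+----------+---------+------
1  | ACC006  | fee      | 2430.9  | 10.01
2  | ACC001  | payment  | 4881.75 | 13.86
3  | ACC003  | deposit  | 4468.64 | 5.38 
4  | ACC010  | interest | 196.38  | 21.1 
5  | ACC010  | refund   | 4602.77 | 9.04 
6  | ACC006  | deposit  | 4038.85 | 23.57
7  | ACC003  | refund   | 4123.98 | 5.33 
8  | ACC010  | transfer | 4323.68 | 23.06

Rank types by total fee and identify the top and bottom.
SELECT type, SUM(fee)
FROM transactions
GROUP BY type
ORDER BY SUM(fee)

All groups:
  fee: 10.01
  payment: 13.86
  refund: 14.37
  interest: 21.10
  transfer: 23.06
  deposit: 28.95

Highest: deposit (28.95)
Lowest: fee (10.01)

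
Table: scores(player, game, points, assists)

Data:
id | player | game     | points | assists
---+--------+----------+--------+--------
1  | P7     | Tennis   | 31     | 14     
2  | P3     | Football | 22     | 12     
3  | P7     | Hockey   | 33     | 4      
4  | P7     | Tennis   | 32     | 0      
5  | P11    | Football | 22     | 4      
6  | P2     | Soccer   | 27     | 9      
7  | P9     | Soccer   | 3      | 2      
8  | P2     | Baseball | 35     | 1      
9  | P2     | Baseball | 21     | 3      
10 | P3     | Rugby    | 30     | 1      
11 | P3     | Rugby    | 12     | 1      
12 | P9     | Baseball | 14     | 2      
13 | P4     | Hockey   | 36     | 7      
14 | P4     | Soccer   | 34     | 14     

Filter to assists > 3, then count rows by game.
SELECT game, COUNT(*)
FROM scores
WHERE assists > 3
GROUP BY game

Note: WHERE filters rows before grouping.

Result:
  Football: 2
  Hockey: 2
  Soccer: 2
  Tennis: 1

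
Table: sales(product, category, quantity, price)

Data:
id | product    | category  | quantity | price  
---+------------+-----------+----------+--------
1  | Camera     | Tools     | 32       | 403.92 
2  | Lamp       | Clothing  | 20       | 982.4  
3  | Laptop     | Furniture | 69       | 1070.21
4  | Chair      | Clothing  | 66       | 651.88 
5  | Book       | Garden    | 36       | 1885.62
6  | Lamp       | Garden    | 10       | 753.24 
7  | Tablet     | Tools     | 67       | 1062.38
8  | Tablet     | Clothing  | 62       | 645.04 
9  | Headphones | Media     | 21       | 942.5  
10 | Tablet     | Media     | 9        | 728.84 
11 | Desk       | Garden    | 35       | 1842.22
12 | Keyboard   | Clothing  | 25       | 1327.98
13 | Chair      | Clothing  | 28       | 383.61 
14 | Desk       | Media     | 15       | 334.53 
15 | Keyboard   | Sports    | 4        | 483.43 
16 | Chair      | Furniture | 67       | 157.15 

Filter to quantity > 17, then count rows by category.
SELECT category, COUNT(*)
FROM sales
WHERE quantity > 17
GROUP BY category

Note: WHERE filters rows before grouping.

Result:
  Clothing: 5
  Furniture: 2
  Garden: 2
  Media: 1
  Tools: 2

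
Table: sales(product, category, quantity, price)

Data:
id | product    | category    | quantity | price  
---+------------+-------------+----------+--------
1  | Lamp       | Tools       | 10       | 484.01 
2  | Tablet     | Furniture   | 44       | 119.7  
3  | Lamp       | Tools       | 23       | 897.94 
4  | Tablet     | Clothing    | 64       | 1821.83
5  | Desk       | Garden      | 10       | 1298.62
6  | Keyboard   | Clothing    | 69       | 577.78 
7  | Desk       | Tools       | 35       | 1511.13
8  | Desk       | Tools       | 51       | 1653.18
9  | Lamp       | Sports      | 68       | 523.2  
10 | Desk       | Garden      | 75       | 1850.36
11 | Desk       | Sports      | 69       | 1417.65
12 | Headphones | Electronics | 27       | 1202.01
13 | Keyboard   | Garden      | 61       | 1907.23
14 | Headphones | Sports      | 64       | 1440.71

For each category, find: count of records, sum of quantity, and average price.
SELECT category,
       COUNT(*) as cnt,
       SUM(quantity) as total_quantity,
       AVG(price) as avg_price
FROM sales
GROUP BY category

Result:
  Clothing: 2 records, 133 total quantity, 1199.81 avg price
  Electronics: 1 records, 27 total quantity, 1202.01 avg price
  Furniture: 1 records, 44 total quantity, 119.70 avg price
  Garden: 3 records, 146 total quantity, 1685.40 avg price
  Sports: 3 records, 201 total quantity, 1127.19 avg price
  Tools: 4 records, 119 total quantity, 1136.57 avg price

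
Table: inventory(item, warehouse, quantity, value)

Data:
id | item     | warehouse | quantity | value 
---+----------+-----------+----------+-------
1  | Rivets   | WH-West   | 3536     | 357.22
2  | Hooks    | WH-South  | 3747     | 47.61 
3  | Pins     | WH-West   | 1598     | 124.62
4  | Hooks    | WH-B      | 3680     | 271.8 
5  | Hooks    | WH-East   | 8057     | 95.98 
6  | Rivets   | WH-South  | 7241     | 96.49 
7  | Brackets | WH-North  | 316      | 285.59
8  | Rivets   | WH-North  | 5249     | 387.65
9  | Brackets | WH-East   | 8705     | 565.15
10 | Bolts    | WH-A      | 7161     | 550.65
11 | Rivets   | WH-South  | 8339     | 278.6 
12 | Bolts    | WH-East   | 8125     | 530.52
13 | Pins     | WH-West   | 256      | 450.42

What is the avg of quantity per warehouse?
SELECT warehouse, AVG(quantity) as result
FROM inventory
GROUP BY warehouse

Result:
  WH-A: 7161.00
  WH-B: 3680.00
  WH-East: 8295.67
  WH-North: 2782.50
  WH-South: 6442.33
  WH-West: 1796.67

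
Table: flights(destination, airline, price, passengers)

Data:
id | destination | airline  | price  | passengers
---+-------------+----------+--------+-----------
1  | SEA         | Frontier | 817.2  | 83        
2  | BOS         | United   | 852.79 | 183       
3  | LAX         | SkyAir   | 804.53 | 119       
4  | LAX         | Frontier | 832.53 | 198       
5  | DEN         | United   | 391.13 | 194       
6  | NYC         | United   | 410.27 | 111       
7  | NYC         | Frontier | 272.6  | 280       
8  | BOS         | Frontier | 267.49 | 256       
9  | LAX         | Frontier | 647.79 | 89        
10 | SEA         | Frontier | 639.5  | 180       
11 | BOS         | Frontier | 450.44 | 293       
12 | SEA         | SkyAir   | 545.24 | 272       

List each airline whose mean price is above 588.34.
SELECT airline, AVG(price)
FROM flights
GROUP BY airline
HAVING AVG(price) > 588.34

Result:
  SkyAir: avg=674.89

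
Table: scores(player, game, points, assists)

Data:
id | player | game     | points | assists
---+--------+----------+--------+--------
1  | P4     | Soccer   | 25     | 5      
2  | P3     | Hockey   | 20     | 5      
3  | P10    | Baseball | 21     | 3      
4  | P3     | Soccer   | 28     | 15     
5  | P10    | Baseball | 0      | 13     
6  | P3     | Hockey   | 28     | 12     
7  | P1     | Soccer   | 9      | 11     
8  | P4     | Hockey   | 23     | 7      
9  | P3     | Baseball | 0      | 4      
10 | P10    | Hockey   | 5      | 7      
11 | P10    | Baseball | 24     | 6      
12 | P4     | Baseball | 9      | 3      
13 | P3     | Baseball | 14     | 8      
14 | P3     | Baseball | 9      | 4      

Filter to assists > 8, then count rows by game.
SELECT game, COUNT(*)
FROM scores
WHERE assists > 8
GROUP BY game

Note: WHERE filters rows before grouping.

Result:
  Baseball: 1
  Hockey: 1
  Soccer: 2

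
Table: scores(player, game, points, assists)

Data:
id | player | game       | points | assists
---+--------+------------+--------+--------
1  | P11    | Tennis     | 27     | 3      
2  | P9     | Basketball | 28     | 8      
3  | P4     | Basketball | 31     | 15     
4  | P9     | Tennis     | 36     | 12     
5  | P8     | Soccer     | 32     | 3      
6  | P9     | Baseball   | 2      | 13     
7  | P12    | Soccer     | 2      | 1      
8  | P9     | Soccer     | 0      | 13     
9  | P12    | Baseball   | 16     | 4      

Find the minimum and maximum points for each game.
SELECT game, MIN(points), MAX(points)
FROM scores
GROUP BY game

Result:
  Baseball: min=2, max=16
  Basketball: min=28, max=31
  Soccer: min=0, max=32
  Tennis: min=27, max=36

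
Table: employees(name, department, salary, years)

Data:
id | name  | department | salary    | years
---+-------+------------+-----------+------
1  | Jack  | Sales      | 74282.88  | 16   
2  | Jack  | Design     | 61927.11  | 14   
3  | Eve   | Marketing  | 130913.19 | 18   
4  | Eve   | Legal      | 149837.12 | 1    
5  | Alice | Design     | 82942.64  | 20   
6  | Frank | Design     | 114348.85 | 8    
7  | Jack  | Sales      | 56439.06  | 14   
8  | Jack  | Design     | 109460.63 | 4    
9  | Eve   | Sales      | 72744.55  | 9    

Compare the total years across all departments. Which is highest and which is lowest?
SELECT department, SUM(years)
FROM employees
GROUP BY department
ORDER BY SUM(years)

All groups:
  Legal: 1
  Marketing: 18
  Sales: 39
  Design: 46

Highest: Design (46)
Lowest: Legal (1)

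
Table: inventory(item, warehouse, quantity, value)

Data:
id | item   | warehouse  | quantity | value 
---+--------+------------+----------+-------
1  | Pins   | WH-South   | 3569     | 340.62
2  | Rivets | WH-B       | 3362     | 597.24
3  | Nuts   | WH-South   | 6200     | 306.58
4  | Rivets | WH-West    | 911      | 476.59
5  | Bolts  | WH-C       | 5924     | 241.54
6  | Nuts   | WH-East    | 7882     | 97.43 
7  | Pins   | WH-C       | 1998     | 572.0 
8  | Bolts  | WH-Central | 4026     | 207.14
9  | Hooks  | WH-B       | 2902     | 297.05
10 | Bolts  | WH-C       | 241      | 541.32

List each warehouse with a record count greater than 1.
SELECT warehouse, COUNT(*) as cnt
FROM inventory
GROUP BY warehouse
HAVING COUNT(*) > 1

Result:
  WH-B: 2
  WH-C: 3
  WH-South: 2

Note: HAVING filters groups after aggregation, WHERE filters rows before.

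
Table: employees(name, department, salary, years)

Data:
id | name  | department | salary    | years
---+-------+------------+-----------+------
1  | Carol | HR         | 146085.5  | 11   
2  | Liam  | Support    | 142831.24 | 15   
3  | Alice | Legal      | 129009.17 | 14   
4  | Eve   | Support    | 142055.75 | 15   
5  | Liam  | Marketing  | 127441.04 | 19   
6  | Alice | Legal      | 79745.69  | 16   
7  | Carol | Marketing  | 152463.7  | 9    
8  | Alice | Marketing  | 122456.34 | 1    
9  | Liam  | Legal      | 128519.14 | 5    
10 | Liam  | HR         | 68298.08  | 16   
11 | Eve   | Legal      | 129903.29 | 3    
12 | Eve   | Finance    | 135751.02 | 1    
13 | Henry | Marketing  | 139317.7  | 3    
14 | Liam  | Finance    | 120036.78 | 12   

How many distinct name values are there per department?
SELECT department, COUNT(DISTINCT name)
FROM employees
GROUP BY department

Result:
  Finance: 2 distinct
  HR: 2 distinct
  Legal: 3 distinct
  Marketing: 4 distinct
  Support: 2 distinct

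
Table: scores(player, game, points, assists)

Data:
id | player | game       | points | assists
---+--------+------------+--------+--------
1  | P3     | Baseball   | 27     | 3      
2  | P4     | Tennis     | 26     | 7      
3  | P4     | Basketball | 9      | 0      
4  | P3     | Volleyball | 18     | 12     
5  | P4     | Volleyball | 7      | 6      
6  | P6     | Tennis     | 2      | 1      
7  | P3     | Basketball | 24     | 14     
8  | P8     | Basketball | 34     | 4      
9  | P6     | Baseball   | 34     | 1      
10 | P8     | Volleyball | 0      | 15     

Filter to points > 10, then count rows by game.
SELECT game, COUNT(*)
FROM scores
WHERE points > 10
GROUP BY game

Note: WHERE filters rows before grouping.

Result:
  Baseball: 2
  Basketball: 2
  Tennis: 1
  Volleyball: 1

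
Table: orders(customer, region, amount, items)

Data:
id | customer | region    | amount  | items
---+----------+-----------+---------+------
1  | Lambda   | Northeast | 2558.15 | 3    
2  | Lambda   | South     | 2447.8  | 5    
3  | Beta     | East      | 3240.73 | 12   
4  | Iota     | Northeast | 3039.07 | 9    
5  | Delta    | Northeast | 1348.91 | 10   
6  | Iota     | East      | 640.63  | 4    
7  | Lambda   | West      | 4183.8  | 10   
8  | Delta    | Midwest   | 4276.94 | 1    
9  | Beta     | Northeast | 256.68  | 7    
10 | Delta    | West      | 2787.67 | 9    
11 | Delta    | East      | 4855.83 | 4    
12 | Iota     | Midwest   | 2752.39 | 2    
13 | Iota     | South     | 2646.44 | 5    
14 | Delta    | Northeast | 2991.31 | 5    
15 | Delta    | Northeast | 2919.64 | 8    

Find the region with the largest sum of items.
SELECT region, SUM(items) as val
FROM orders
GROUP BY region
ORDER BY val DESC
LIMIT 1

Result: Northeast with sum(items) = 42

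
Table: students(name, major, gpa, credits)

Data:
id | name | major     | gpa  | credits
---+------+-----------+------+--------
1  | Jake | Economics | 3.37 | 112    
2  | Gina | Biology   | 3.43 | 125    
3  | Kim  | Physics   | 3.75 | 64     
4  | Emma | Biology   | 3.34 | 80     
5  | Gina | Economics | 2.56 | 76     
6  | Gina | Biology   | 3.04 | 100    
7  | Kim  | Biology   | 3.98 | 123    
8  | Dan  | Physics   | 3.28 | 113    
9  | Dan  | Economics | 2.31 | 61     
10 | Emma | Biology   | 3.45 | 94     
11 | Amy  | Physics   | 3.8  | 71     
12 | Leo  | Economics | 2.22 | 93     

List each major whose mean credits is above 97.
SELECT major, AVG(credits)
FROM students
GROUP BY major
HAVING AVG(credits) > 97

Result:
  Biology: avg=104.40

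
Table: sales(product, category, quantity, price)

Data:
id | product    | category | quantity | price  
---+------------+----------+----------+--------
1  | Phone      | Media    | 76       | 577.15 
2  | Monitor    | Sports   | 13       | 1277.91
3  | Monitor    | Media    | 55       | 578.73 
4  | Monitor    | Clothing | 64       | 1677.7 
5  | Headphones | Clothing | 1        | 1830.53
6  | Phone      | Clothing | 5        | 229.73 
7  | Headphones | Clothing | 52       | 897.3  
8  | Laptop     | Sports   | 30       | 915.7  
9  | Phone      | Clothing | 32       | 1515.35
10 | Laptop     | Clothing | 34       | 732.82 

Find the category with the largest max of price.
SELECT category, MAX(price) as val
FROM sales
GROUP BY category
ORDER BY val DESC
LIMIT 1

Result: Clothing with max(price) = 1830.53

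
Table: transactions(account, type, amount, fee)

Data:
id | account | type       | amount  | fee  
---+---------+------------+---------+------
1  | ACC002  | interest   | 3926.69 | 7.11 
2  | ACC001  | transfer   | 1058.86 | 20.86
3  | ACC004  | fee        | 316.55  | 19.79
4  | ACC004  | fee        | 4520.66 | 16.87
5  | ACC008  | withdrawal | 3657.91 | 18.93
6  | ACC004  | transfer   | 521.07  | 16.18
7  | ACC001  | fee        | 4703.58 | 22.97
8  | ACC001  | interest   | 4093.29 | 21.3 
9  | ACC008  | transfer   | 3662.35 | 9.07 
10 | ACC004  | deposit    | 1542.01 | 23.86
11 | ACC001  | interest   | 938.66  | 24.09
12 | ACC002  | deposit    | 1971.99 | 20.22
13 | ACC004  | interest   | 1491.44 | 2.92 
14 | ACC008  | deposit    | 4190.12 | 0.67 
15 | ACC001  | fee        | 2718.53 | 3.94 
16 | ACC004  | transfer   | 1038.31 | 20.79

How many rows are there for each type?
SELECT type, COUNT(*) as count
FROM transactions
GROUP BY type

Result:
  deposit: 3
  fee: 4
  interest: 4
  transfer: 4
  withdrawal: 1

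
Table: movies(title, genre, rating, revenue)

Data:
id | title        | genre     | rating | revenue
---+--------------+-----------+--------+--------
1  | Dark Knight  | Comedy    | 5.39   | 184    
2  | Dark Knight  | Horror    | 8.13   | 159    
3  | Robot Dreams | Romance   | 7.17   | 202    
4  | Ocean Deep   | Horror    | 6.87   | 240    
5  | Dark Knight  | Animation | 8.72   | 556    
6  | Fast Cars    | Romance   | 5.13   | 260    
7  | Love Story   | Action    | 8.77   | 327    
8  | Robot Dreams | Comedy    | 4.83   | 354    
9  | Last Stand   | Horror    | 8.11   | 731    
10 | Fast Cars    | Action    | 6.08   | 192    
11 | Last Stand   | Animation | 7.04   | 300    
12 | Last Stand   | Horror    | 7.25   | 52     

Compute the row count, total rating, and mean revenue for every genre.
SELECT genre,
       COUNT(*) as cnt,
       SUM(rating) as total_rating,
       AVG(revenue) as avg_revenue
FROM movies
GROUP BY genre

Result:
  Action: 2 records, 14.85 total rating, 259.50 avg revenue
  Animation: 2 records, 15.76 total rating, 428.00 avg revenue
  Comedy: 2 records, 10.22 total rating, 269.00 avg revenue
  Horror: 4 records, 30.36 total rating, 295.50 avg revenue
  Romance: 2 records, 12.30 total rating, 231.00 avg revenue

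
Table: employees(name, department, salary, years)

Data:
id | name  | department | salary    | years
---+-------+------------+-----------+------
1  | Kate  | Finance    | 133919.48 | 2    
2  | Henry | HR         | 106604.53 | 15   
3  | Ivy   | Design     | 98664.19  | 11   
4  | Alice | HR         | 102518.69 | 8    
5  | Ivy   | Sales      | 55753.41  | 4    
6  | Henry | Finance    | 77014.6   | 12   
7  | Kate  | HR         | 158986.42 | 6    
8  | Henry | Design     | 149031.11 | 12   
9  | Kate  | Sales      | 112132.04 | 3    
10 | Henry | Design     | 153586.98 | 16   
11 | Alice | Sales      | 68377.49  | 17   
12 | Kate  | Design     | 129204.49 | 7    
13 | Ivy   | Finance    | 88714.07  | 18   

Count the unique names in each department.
SELECT department, COUNT(DISTINCT name)
FROM employees
GROUP BY department

Result:
  Design: 3 distinct
  Finance: 3 distinct
  HR: 3 distinct
  Sales: 3 distinct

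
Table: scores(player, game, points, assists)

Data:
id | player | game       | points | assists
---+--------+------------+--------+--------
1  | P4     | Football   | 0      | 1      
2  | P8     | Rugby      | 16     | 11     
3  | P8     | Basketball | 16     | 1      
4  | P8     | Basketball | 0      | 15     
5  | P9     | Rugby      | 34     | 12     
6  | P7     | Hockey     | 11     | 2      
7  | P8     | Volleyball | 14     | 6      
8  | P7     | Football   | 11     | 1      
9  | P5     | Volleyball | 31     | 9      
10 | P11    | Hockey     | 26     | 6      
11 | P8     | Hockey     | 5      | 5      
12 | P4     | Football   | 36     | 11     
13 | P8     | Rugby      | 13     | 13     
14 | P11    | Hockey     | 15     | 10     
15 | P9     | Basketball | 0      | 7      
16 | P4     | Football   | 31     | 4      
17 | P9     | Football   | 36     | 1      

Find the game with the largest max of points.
SELECT game, MAX(points) as val
FROM scores
GROUP BY game
ORDER BY val DESC
LIMIT 1

Result: Football with max(points) = 36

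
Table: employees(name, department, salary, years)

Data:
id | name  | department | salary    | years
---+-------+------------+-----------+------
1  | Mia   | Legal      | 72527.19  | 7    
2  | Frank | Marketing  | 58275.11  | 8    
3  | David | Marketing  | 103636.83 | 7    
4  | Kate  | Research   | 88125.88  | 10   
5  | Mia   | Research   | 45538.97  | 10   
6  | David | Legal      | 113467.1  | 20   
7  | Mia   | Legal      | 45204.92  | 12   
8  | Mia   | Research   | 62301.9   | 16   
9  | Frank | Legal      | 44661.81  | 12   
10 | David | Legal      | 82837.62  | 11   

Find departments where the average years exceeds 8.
SELECT department, AVG(years)
FROM employees
GROUP BY department
HAVING AVG(years) > 8

Result:
  Legal: avg=12.40
  Research: avg=12.00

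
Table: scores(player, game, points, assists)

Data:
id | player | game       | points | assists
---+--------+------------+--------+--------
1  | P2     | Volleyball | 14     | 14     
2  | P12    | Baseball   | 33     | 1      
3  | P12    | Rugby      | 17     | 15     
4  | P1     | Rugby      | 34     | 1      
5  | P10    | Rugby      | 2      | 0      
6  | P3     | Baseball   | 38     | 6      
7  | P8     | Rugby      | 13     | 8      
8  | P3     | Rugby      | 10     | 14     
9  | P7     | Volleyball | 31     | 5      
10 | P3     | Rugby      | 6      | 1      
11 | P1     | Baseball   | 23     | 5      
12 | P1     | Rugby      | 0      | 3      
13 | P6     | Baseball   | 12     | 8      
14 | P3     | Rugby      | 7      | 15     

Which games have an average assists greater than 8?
SELECT game, AVG(assists)
FROM scores
GROUP BY game
HAVING AVG(assists) > 8

Result:
  Volleyball: avg=9.50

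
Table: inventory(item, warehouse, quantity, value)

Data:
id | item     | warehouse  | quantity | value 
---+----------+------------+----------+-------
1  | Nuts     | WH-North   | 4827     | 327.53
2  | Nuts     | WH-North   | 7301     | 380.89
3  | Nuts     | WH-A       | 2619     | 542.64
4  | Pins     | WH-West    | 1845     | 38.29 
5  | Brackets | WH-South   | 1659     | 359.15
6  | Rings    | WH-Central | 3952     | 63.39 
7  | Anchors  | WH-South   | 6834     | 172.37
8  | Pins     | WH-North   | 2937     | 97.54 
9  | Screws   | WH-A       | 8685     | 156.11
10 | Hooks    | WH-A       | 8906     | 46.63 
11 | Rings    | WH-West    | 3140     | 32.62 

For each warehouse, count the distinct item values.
SELECT warehouse, COUNT(DISTINCT item)
FROM inventory
GROUP BY warehouse

Result:
  WH-A: 3 distinct
  WH-Central: 1 distinct
  WH-North: 2 distinct
  WH-South: 2 distinct
  WH-West: 2 distinct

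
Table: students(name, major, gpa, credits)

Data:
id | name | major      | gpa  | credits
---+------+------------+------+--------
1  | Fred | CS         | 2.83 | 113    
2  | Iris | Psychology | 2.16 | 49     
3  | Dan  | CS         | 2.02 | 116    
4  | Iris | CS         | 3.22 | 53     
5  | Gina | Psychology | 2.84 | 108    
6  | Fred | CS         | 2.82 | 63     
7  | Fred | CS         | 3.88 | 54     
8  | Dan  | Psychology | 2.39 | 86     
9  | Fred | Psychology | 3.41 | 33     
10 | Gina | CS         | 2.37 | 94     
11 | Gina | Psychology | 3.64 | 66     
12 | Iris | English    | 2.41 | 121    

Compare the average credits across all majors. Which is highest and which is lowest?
SELECT major, AVG(credits)
FROM students
GROUP BY major
ORDER BY AVG(credits)

All groups:
  Psychology: 68.40
  CS: 82.17
  English: 121.00

Highest: English (121.00)
Lowest: Psychology (68.40)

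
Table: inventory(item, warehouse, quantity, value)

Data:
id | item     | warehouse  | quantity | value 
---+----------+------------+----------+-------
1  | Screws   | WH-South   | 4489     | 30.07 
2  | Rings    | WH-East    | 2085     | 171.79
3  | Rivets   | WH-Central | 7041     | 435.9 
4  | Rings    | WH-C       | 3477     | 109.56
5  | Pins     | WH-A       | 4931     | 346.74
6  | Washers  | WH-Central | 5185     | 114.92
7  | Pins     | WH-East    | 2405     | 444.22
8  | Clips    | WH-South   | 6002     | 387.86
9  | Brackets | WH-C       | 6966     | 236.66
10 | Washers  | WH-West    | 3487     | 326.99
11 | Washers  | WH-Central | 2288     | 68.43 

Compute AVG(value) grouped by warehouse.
SELECT warehouse, AVG(value) as result
FROM inventory
GROUP BY warehouse

Result:
  WH-A: 346.74
  WH-C: 173.11
  WH-Central: 206.42
  WH-East: 308.01
  WH-South: 208.97
  WH-West: 326.99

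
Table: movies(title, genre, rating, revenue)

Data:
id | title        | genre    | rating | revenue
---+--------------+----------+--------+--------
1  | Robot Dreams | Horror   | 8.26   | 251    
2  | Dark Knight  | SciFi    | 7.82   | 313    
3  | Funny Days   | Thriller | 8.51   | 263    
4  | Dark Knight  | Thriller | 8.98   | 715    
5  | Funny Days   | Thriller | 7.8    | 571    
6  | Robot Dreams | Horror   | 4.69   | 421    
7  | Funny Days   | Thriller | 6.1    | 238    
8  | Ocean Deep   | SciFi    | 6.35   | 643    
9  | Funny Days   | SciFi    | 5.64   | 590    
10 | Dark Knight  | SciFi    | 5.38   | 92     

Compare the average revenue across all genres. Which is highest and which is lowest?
SELECT genre, AVG(revenue)
FROM movies
GROUP BY genre
ORDER BY AVG(revenue)

All groups:
  Horror: 336.00
  SciFi: 409.50
  Thriller: 446.75

Highest: Thriller (446.75)
Lowest: Horror (336.00)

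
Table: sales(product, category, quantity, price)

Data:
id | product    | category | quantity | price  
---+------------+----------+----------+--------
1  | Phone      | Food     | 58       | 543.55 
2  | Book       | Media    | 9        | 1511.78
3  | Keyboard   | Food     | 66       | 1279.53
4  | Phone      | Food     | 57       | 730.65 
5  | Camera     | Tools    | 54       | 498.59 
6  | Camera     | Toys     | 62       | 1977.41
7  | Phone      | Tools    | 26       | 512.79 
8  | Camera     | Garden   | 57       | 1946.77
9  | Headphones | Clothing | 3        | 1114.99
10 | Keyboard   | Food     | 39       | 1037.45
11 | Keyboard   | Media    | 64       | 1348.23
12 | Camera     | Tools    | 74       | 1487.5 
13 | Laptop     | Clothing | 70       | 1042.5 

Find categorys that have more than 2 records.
SELECT category, COUNT(*) as cnt
FROM sales
GROUP BY category
HAVING COUNT(*) > 2

Result:
  Food: 4
  Tools: 3

Note: HAVING filters groups after aggregation, WHERE filters rows before.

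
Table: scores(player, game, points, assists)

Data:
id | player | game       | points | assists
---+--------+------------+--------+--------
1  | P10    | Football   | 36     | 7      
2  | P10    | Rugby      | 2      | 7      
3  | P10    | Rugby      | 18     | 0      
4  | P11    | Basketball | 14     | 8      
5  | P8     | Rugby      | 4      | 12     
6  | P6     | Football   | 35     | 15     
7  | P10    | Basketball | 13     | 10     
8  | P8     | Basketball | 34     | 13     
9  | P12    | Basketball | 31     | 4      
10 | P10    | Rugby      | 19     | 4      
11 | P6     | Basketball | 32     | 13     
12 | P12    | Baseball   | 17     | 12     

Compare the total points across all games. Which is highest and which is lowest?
SELECT game, SUM(points)
FROM scores
GROUP BY game
ORDER BY SUM(points)

All groups:
  Baseball: 17
  Rugby: 43
  Football: 71
  Basketball: 124

Highest: Basketball (124)
Lowest: Baseball (17)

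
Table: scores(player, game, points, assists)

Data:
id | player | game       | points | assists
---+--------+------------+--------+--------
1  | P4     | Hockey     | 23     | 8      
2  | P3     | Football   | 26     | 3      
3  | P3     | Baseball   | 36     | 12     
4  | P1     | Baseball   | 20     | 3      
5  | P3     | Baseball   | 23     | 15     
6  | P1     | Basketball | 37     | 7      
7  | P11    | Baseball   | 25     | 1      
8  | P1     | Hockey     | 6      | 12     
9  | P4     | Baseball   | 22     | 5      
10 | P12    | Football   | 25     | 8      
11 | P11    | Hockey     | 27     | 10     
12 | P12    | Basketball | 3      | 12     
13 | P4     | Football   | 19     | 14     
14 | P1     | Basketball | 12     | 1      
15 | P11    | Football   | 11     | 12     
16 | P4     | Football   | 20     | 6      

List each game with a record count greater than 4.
SELECT game, COUNT(*) as cnt
FROM scores
GROUP BY game
HAVING COUNT(*) > 4

Result:
  Baseball: 5
  Football: 5

Note: HAVING filters groups after aggregation, WHERE filters rows before.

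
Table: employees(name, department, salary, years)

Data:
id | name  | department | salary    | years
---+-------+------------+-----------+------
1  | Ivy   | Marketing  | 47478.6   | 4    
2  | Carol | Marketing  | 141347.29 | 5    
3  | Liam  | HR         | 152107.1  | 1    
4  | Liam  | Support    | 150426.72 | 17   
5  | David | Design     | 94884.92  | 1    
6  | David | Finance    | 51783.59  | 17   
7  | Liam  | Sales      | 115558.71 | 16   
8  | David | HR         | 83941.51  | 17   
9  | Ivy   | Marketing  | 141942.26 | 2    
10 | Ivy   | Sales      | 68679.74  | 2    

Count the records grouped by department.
SELECT department, COUNT(*) as count
FROM employees
GROUP BY department

Result:
  Design: 1
  Finance: 1
  HR: 2
  Marketing: 3
  Sales: 2
  Support: 1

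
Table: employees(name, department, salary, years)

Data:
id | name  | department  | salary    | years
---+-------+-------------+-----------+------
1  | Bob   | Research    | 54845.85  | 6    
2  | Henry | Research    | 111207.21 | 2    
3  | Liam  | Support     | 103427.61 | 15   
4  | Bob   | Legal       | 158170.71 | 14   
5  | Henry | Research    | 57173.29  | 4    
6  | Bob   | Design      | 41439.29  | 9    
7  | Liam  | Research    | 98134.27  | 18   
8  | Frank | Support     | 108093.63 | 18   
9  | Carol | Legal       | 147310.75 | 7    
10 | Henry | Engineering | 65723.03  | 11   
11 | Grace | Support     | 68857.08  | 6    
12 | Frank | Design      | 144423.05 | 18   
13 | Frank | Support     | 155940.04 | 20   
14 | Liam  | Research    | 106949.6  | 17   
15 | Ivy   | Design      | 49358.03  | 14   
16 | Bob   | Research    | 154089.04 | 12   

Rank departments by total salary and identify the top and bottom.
SELECT department, SUM(salary)
FROM employees
GROUP BY department
ORDER BY SUM(salary)

All groups:
  Engineering: 65723.03
  Design: 235220.37
  Legal: 305481.46
  Support: 436318.36
  Research: 582399.26

Highest: Research (582399.26)
Lowest: Engineering (65723.03)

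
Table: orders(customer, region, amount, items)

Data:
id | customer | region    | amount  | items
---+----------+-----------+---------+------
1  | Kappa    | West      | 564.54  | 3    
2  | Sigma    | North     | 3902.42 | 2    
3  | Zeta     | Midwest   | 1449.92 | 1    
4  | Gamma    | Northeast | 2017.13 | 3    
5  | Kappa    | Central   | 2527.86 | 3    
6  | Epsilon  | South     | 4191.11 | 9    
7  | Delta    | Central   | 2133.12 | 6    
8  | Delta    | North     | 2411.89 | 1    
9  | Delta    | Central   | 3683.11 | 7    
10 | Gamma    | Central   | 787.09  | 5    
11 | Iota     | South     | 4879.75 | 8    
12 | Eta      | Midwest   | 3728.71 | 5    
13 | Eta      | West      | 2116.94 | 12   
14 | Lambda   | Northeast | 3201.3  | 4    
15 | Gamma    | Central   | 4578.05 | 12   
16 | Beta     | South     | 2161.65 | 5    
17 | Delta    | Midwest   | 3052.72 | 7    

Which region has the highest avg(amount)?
SELECT region, AVG(amount) as val
FROM orders
GROUP BY region
ORDER BY val DESC
LIMIT 1

Result: South with avg(amount) = 3744.17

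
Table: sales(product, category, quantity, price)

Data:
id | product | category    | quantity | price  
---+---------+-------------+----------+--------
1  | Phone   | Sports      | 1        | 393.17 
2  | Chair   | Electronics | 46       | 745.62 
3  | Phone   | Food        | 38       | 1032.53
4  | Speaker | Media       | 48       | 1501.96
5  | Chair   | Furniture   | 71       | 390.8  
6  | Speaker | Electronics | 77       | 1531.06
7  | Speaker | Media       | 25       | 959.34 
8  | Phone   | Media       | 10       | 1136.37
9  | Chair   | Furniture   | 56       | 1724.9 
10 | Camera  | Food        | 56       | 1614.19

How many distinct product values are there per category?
SELECT category, COUNT(DISTINCT product)
FROM sales
GROUP BY category

Result:
  Electronics: 2 distinct
  Food: 2 distinct
  Furniture: 1 distinct
  Media: 2 distinct
  Sports: 1 distinct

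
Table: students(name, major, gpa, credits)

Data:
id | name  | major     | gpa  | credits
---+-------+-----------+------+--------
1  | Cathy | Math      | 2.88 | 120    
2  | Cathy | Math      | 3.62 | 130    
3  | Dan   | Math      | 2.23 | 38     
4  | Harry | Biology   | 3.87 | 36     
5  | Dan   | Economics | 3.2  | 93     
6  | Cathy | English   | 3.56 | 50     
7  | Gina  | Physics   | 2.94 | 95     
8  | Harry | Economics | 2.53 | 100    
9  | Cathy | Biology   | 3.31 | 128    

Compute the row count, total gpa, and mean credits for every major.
SELECT major,
       COUNT(*) as cnt,
       SUM(gpa) as total_gpa,
       AVG(credits) as avg_credits
FROM students
GROUP BY major

Result:
  Biology: 2 records, 7.18 total gpa, 82.00 avg credits
  Economics: 2 records, 5.73 total gpa, 96.50 avg credits
  English: 1 records, 3.56 total gpa, 50.00 avg credits
  Math: 3 records, 8.73 total gpa, 96.00 avg credits
  Physics: 1 records, 2.94 total gpa, 95.00 avg credits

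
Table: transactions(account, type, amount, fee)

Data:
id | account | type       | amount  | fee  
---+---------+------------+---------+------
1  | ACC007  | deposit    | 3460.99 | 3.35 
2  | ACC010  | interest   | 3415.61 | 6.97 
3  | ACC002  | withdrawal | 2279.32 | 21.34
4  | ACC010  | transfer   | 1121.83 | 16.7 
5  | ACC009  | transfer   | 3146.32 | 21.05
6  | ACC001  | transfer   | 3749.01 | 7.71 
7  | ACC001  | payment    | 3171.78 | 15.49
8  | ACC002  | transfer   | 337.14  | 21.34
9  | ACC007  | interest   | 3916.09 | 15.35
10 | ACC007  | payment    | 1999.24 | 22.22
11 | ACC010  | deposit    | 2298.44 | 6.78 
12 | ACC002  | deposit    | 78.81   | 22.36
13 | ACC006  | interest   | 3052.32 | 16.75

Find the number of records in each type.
SELECT type, COUNT(*) as count
FROM transactions
GROUP BY type

Result:
  deposit: 3
  interest: 3
  payment: 2
  transfer: 4
  withdrawal: 1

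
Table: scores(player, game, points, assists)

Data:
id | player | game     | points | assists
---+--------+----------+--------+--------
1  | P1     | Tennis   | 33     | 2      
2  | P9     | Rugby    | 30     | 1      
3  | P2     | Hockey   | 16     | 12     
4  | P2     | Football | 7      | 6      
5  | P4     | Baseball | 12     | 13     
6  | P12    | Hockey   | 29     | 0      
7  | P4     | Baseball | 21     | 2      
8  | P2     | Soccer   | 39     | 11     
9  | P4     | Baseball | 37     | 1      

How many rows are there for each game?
SELECT game, COUNT(*) as count
FROM scores
GROUP BY game

Result:
  Baseball: 3
  Football: 1
  Hockey: 2
  Rugby: 1
  Soccer: 1
  Tennis: 1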